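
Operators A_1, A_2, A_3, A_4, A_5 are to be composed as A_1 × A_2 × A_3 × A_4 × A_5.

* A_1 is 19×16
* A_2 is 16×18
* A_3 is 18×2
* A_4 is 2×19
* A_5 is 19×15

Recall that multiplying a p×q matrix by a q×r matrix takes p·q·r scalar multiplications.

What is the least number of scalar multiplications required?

Adjacent pairs: A_1A_2 = 19·16·18 = 5472; A_2A_3 = 16·18·2 = 576; A_3A_4 = 18·2·19 = 684; A_4A_5 = 2·19·15 = 570.
Length 3: A_1..A_3: k=1: 0+576+19·16·2=1184; k=2: 5472+0+19·18·2=6156 → min 1184 | A_2..A_4: k=2: 0+684+16·18·19=6156; k=3: 576+0+16·2·19=1184 → min 1184 | A_3..A_5: k=3: 0+570+18·2·15=1110; k=4: 684+0+18·19·15=5814 → min 1110.
Length 4: A_1..A_4: k=1: 0+1184+19·16·19=6960; k=2: 5472+684+19·18·19=12654; k=3: 1184+0+19·2·19=1906 → min 1906 | A_2..A_5: k=2: 0+1110+16·18·15=5430; k=3: 576+570+16·2·15=1626; k=4: 1184+0+16·19·15=5744 → min 1626.
Length 5: A_1..A_5: k=1: 0+1626+19·16·15=6186; k=2: 5472+1110+19·18·15=11712; k=3: 1184+570+19·2·15=2324; k=4: 1906+0+19·19·15=7321 → min 2324.
Optimal order: ((A_1 × (A_2 × A_3)) × (A_4 × A_5)) with cost 2324.

2324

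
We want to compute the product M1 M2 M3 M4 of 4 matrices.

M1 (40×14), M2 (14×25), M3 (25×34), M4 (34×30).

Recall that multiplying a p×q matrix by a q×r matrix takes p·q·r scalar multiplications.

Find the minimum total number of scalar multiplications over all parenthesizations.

42980

Adjacent pairs: M1M2 = 40·14·25 = 14000; M2M3 = 14·25·34 = 11900; M3M4 = 25·34·30 = 25500.
Length 3: M1..M3: k=1: 0+11900+40·14·34=30940; k=2: 14000+0+40·25·34=48000 → min 30940 | M2..M4: k=2: 0+25500+14·25·30=36000; k=3: 11900+0+14·34·30=26180 → min 26180.
Length 4: M1..M4: k=1: 0+26180+40·14·30=42980; k=2: 14000+25500+40·25·30=69500; k=3: 30940+0+40·34·30=71740 → min 42980.
Optimal order: (M1 ((M2 M3) M4)) with cost 42980.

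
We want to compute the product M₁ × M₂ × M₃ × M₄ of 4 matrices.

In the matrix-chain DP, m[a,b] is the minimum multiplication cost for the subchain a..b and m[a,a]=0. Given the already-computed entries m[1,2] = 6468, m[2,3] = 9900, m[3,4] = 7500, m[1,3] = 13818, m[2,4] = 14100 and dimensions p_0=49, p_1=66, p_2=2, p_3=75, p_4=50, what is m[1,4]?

m[1,4] = min over k∈[1,3] of m[1,k]+m[k+1,4]+p_{0}·p_k·p_{4}.
k=1: 0 + 14100 + 49·66·50 = 175800; k=2: 6468 + 7500 + 49·2·50 = 18868; k=3: 13818 + 0 + 49·75·50 = 197568.
Minimum: 18868 at k=2.

18868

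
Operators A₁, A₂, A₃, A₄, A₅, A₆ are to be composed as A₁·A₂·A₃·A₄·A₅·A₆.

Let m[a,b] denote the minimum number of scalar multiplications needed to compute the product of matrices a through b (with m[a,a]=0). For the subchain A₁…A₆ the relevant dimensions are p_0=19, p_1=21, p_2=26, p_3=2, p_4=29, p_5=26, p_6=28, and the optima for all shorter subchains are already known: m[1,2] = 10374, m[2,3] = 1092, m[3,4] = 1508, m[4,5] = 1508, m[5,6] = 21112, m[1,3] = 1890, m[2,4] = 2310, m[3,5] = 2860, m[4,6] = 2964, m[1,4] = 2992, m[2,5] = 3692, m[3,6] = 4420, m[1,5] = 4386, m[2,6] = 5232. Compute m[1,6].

m[1,6] = min over k∈[1,5] of m[1,k]+m[k+1,6]+p_{0}·p_k·p_{6}.
k=1: 0 + 5232 + 19·21·28 = 16404; k=2: 10374 + 4420 + 19·26·28 = 28626; k=3: 1890 + 2964 + 19·2·28 = 5918; k=4: 2992 + 21112 + 19·29·28 = 39532; k=5: 4386 + 0 + 19·26·28 = 18218.
Minimum: 5918 at k=3.

5918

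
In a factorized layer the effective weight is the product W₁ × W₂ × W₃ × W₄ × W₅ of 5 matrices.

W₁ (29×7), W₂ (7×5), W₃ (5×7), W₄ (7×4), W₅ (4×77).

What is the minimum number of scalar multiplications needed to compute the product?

10024

Adjacent pairs: W₁W₂ = 29·7·5 = 1015; W₂W₃ = 7·5·7 = 245; W₃W₄ = 5·7·4 = 140; W₄W₅ = 7·4·77 = 2156.
Length 3: W₁..W₃: k=1: 0+245+29·7·7=1666; k=2: 1015+0+29·5·7=2030 → min 1666 | W₂..W₄: k=2: 0+140+7·5·4=280; k=3: 245+0+7·7·4=441 → min 280 | W₃..W₅: k=3: 0+2156+5·7·77=4851; k=4: 140+0+5·4·77=1680 → min 1680.
Length 4: W₁..W₄: k=1: 0+280+29·7·4=1092; k=2: 1015+140+29·5·4=1735; k=3: 1666+0+29·7·4=2478 → min 1092 | W₂..W₅: k=2: 0+1680+7·5·77=4375; k=3: 245+2156+7·7·77=6174; k=4: 280+0+7·4·77=2436 → min 2436.
Length 5: W₁..W₅: k=1: 0+2436+29·7·77=18067; k=2: 1015+1680+29·5·77=13860; k=3: 1666+2156+29·7·77=19453; k=4: 1092+0+29·4·77=10024 → min 10024.
Optimal order: ((W₁ × (W₂ × (W₃ × W₄))) × W₅) with cost 10024.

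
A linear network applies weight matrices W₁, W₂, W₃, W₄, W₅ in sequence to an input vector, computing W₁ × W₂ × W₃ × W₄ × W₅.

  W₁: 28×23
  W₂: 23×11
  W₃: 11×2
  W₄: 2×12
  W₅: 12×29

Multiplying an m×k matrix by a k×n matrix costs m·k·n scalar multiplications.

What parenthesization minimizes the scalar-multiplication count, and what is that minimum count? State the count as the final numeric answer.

Adjacent pairs: W₁W₂ = 28·23·11 = 7084; W₂W₃ = 23·11·2 = 506; W₃W₄ = 11·2·12 = 264; W₄W₅ = 2·12·29 = 696.
Length 3: W₁..W₃: k=1: 0+506+28·23·2=1794; k=2: 7084+0+28·11·2=7700 → min 1794 | W₂..W₄: k=2: 0+264+23·11·12=3300; k=3: 506+0+23·2·12=1058 → min 1058 | W₃..W₅: k=3: 0+696+11·2·29=1334; k=4: 264+0+11·12·29=4092 → min 1334.
Length 4: W₁..W₄: k=1: 0+1058+28·23·12=8786; k=2: 7084+264+28·11·12=11044; k=3: 1794+0+28·2·12=2466 → min 2466 | W₂..W₅: k=2: 0+1334+23·11·29=8671; k=3: 506+696+23·2·29=2536; k=4: 1058+0+23·12·29=9062 → min 2536.
Length 5: W₁..W₅: k=1: 0+2536+28·23·29=21212; k=2: 7084+1334+28·11·29=17350; k=3: 1794+696+28·2·29=4114; k=4: 2466+0+28·12·29=12210 → min 4114.
Optimal parenthesization: ((W₁ × (W₂ × W₃)) × (W₄ × W₅)) with cost 4114.

4114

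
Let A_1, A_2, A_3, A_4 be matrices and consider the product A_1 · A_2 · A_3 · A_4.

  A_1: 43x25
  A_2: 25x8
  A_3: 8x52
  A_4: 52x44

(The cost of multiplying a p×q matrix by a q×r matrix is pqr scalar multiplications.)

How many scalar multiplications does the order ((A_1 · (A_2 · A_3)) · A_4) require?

164684

(A_2 · A_3): 25×8 by 8×52 → 25×52, cost 25·8·52 = 10400
(A_1 · (A_2 · A_3)): 43×25 by 25×52 → 43×52, cost 43·25·52 = 55900; cumulative 66300
((A_1 · (A_2 · A_3)) · A_4): 43×52 by 52×44 → 43×44, cost 43·52·44 = 98384; cumulative 164684
Total: 164684 scalar multiplications.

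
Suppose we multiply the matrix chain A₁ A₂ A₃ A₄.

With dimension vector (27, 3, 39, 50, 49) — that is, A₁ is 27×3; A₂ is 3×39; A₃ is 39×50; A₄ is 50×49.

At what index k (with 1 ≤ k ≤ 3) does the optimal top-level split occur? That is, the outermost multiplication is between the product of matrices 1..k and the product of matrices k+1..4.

Adjacent pairs: A₁A₂ = 27·3·39 = 3159; A₂A₃ = 3·39·50 = 5850; A₃A₄ = 39·50·49 = 95550.
Length 3: A₁..A₃: k=1: 0+5850+27·3·50=9900; k=2: 3159+0+27·39·50=55809 → min 9900 | A₂..A₄: k=2: 0+95550+3·39·49=101283; k=3: 5850+0+3·50·49=13200 → min 13200.
Top-level splits: k=1: (A₁..A₁)·(A₂..A₄) → 0+13200+27·3·49 = 17169; k=2: (A₁..A₂)·(A₃..A₄) → 3159+95550+27·39·49 = 150306; k=3: (A₁..A₃)·(A₄..A₄) → 9900+0+27·50·49 = 76050.
Best split is after A₁, i.e. k = 1.

1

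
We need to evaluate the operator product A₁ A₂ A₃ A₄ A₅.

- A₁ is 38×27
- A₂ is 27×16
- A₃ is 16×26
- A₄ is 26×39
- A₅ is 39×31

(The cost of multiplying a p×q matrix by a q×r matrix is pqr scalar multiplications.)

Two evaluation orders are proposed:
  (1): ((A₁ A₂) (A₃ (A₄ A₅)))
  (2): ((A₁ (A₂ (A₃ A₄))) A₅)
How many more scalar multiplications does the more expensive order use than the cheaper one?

Order (1) = ((A₁ A₂) (A₃ (A₄ A₅))): (A₁ A₂): 38×27 by 27×16 → 38×16, cost 38·27·16 = 16416; (A₄ A₅): 26×39 by 39×31 → 26×31, cost 26·39·31 = 31434; (A₃ (A₄ A₅)): 16×26 by 26×31 → 16×31, cost 16·26·31 = 12896; cumulative 44330; ((A₁ A₂) (A₃ (A₄ A₅))): 38×16 by 16×31 → 38×31, cost 38·16·31 = 18848; cumulative 79594. Total 79594.
Order (2) = ((A₁ (A₂ (A₃ A₄))) A₅): (A₃ A₄): 16×26 by 26×39 → 16×39, cost 16·26·39 = 16224; (A₂ (A₃ A₄)): 27×16 by 16×39 → 27×39, cost 27·16·39 = 16848; cumulative 33072; (A₁ (A₂ (A₃ A₄))): 38×27 by 27×39 → 38×39, cost 38·27·39 = 40014; cumulative 73086; ((A₁ (A₂ (A₃ A₄))) A₅): 38×39 by 39×31 → 38×31, cost 38·39·31 = 45942; cumulative 119028. Total 119028.
Difference: |79594 − 119028| = 39434.

39434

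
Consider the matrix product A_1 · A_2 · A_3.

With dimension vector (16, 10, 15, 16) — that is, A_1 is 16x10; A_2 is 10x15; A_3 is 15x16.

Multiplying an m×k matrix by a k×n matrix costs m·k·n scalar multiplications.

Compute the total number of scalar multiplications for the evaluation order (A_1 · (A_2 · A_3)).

4960

(A_2 · A_3): 10×15 by 15×16 → 10×16, cost 10·15·16 = 2400
(A_1 · (A_2 · A_3)): 16×10 by 10×16 → 16×16, cost 16·10·16 = 2560; cumulative 4960
Total: 4960 scalar multiplications.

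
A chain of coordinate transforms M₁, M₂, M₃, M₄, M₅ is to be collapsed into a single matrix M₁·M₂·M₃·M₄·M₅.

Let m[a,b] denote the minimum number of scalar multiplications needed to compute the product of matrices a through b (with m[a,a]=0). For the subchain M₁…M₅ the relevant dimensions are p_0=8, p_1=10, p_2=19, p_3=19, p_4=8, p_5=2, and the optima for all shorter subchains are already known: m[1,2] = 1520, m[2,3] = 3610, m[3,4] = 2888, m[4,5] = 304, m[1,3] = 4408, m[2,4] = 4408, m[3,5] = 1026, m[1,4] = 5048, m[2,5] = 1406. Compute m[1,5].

1566

m[1,5] = min over k∈[1,4] of m[1,k]+m[k+1,5]+p_{0}·p_k·p_{5}.
k=1: 0 + 1406 + 8·10·2 = 1566; k=2: 1520 + 1026 + 8·19·2 = 2850; k=3: 4408 + 304 + 8·19·2 = 5016; k=4: 5048 + 0 + 8·8·2 = 5176.
Minimum: 1566 at k=1.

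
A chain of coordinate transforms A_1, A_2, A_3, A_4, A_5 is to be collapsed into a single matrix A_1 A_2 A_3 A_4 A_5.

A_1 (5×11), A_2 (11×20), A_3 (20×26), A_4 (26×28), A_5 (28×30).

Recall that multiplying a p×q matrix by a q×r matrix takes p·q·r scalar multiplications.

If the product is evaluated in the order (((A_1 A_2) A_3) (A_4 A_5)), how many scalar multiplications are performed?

(A_1 A_2): 5×11 by 11×20 → 5×20, cost 5·11·20 = 1100
((A_1 A_2) A_3): 5×20 by 20×26 → 5×26, cost 5·20·26 = 2600; cumulative 3700
(A_4 A_5): 26×28 by 28×30 → 26×30, cost 26·28·30 = 21840
(((A_1 A_2) A_3) (A_4 A_5)): 5×26 by 26×30 → 5×30, cost 5·26·30 = 3900; cumulative 29440
Total: 29440 scalar multiplications.

29440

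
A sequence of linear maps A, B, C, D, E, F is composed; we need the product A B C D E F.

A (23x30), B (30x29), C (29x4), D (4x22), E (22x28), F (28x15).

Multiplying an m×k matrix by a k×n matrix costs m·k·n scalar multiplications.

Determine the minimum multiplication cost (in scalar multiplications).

11764

Adjacent pairs: AB = 23·30·29 = 20010; BC = 30·29·4 = 3480; CD = 29·4·22 = 2552; DE = 4·22·28 = 2464; EF = 22·28·15 = 9240.
Length 3: A..C: k=1: 0+3480+23·30·4=6240; k=2: 20010+0+23·29·4=22678 → min 6240 | B..D: k=2: 0+2552+30·29·22=21692; k=3: 3480+0+30·4·22=6120 → min 6120 | C..E: k=3: 0+2464+29·4·28=5712; k=4: 2552+0+29·22·28=20416 → min 5712 | D..F: k=4: 0+9240+4·22·15=10560; k=5: 2464+0+4·28·15=4144 → min 4144.
Length 4: A..D: k=1: 0+6120+23·30·22=21300; k=2: 20010+2552+23·29·22=37236; k=3: 6240+0+23·4·22=8264 → min 8264 | B..E: k=2: 0+5712+30·29·28=30072; k=3: 3480+2464+30·4·28=9304; k=4: 6120+0+30·22·28=24600 → min 9304 | C..F: k=3: 0+4144+29·4·15=5884; k=4: 2552+9240+29·22·15=21362; k=5: 5712+0+29·28·15=17892 → min 5884.
Length 5: A..E: k=1: 0+9304+23·30·28=28624; k=2: 20010+5712+23·29·28=44398; k=3: 6240+2464+23·4·28=11280; k=4: 8264+0+23·22·28=22432 → min 11280 | B..F: k=2: 0+5884+30·29·15=18934; k=3: 3480+4144+30·4·15=9424; k=4: 6120+9240+30·22·15=25260; k=5: 9304+0+30·28·15=21904 → min 9424.
Length 6: A..F: k=1: 0+9424+23·30·15=19774; k=2: 20010+5884+23·29·15=35899; k=3: 6240+4144+23·4·15=11764; k=4: 8264+9240+23·22·15=25094; k=5: 11280+0+23·28·15=20940 → min 11764.
Optimal order: ((A (B C)) ((D E) F)) with cost 11764.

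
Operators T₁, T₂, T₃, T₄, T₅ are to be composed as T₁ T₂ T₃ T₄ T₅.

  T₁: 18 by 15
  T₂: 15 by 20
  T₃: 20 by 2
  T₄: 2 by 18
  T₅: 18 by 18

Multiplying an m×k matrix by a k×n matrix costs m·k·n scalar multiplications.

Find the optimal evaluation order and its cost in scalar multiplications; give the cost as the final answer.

Adjacent pairs: T₁T₂ = 18·15·20 = 5400; T₂T₃ = 15·20·2 = 600; T₃T₄ = 20·2·18 = 720; T₄T₅ = 2·18·18 = 648.
Length 3: T₁..T₃: k=1: 0+600+18·15·2=1140; k=2: 5400+0+18·20·2=6120 → min 1140 | T₂..T₄: k=2: 0+720+15·20·18=6120; k=3: 600+0+15·2·18=1140 → min 1140 | T₃..T₅: k=3: 0+648+20·2·18=1368; k=4: 720+0+20·18·18=7200 → min 1368.
Length 4: T₁..T₄: k=1: 0+1140+18·15·18=6000; k=2: 5400+720+18·20·18=12600; k=3: 1140+0+18·2·18=1788 → min 1788 | T₂..T₅: k=2: 0+1368+15·20·18=6768; k=3: 600+648+15·2·18=1788; k=4: 1140+0+15·18·18=6000 → min 1788.
Length 5: T₁..T₅: k=1: 0+1788+18·15·18=6648; k=2: 5400+1368+18·20·18=13248; k=3: 1140+648+18·2·18=2436; k=4: 1788+0+18·18·18=7620 → min 2436.
Optimal parenthesization: ((T₁ (T₂ T₃)) (T₄ T₅)) with cost 2436.

2436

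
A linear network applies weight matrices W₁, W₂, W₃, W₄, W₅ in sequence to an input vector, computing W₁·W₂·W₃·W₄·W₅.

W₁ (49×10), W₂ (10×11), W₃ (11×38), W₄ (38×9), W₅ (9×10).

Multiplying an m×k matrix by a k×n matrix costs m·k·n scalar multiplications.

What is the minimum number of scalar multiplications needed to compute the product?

Adjacent pairs: W₁W₂ = 49·10·11 = 5390; W₂W₃ = 10·11·38 = 4180; W₃W₄ = 11·38·9 = 3762; W₄W₅ = 38·9·10 = 3420.
Length 3: W₁..W₃: k=1: 0+4180+49·10·38=22800; k=2: 5390+0+49·11·38=25872 → min 22800 | W₂..W₄: k=2: 0+3762+10·11·9=4752; k=3: 4180+0+10·38·9=7600 → min 4752 | W₃..W₅: k=3: 0+3420+11·38·10=7600; k=4: 3762+0+11·9·10=4752 → min 4752.
Length 4: W₁..W₄: k=1: 0+4752+49·10·9=9162; k=2: 5390+3762+49·11·9=14003; k=3: 22800+0+49·38·9=39558 → min 9162 | W₂..W₅: k=2: 0+4752+10·11·10=5852; k=3: 4180+3420+10·38·10=11400; k=4: 4752+0+10·9·10=5652 → min 5652.
Length 5: W₁..W₅: k=1: 0+5652+49·10·10=10552; k=2: 5390+4752+49·11·10=15532; k=3: 22800+3420+49·38·10=44840; k=4: 9162+0+49·9·10=13572 → min 10552.
Optimal order: (W₁·((W₂·(W₃·W₄))·W₅)) with cost 10552.

10552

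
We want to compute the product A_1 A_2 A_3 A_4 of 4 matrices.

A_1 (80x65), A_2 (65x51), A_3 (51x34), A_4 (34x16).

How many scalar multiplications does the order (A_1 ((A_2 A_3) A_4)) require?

231270

(A_2 A_3): 65×51 by 51×34 → 65×34, cost 65·51·34 = 112710
((A_2 A_3) A_4): 65×34 by 34×16 → 65×16, cost 65·34·16 = 35360; cumulative 148070
(A_1 ((A_2 A_3) A_4)): 80×65 by 65×16 → 80×16, cost 80·65·16 = 83200; cumulative 231270
Total: 231270 scalar multiplications.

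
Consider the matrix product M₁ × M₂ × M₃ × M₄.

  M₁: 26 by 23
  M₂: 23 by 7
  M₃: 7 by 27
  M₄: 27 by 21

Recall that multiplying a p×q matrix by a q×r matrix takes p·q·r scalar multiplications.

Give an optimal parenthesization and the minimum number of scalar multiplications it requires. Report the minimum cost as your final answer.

11977

Adjacent pairs: M₁M₂ = 26·23·7 = 4186; M₂M₃ = 23·7·27 = 4347; M₃M₄ = 7·27·21 = 3969.
Length 3: M₁..M₃: k=1: 0+4347+26·23·27=20493; k=2: 4186+0+26·7·27=9100 → min 9100 | M₂..M₄: k=2: 0+3969+23·7·21=7350; k=3: 4347+0+23·27·21=17388 → min 7350.
Length 4: M₁..M₄: k=1: 0+7350+26·23·21=19908; k=2: 4186+3969+26·7·21=11977; k=3: 9100+0+26·27·21=23842 → min 11977.
Optimal parenthesization: ((M₁ × M₂) × (M₃ × M₄)) with cost 11977.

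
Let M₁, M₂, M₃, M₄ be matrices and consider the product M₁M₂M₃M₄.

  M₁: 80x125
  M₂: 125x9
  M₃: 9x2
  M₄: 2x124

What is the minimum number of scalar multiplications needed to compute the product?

42090

Adjacent pairs: M₁M₂ = 80·125·9 = 90000; M₂M₃ = 125·9·2 = 2250; M₃M₄ = 9·2·124 = 2232.
Length 3: M₁..M₃: k=1: 0+2250+80·125·2=22250; k=2: 90000+0+80·9·2=91440 → min 22250 | M₂..M₄: k=2: 0+2232+125·9·124=141732; k=3: 2250+0+125·2·124=33250 → min 33250.
Length 4: M₁..M₄: k=1: 0+33250+80·125·124=1273250; k=2: 90000+2232+80·9·124=181512; k=3: 22250+0+80·2·124=42090 → min 42090.
Optimal order: ((M₁(M₂M₃))M₄) with cost 42090.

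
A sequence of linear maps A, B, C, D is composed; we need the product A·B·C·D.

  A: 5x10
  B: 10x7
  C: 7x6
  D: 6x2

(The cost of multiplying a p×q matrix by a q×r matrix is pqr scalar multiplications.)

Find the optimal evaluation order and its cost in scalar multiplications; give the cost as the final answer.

Adjacent pairs: AB = 5·10·7 = 350; BC = 10·7·6 = 420; CD = 7·6·2 = 84.
Length 3: A..C: k=1: 0+420+5·10·6=720; k=2: 350+0+5·7·6=560 → min 560 | B..D: k=2: 0+84+10·7·2=224; k=3: 420+0+10·6·2=540 → min 224.
Length 4: A..D: k=1: 0+224+5·10·2=324; k=2: 350+84+5·7·2=504; k=3: 560+0+5·6·2=620 → min 324.
Optimal parenthesization: (A·(B·(C·D))) with cost 324.

324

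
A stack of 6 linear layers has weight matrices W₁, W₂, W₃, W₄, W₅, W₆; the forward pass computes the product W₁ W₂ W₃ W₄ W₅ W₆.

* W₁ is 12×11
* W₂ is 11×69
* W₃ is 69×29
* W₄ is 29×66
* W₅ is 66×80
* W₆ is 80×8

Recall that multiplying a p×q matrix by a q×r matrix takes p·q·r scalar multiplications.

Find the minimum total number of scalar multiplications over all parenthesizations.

80688

Adjacent pairs: W₁W₂ = 12·11·69 = 9108; W₂W₃ = 11·69·29 = 22011; W₃W₄ = 69·29·66 = 132066; W₄W₅ = 29·66·80 = 153120; W₅W₆ = 66·80·8 = 42240.
Length 3: W₁..W₃: k=1: 0+22011+12·11·29=25839; k=2: 9108+0+12·69·29=33120 → min 25839 | W₂..W₄: k=2: 0+132066+11·69·66=182160; k=3: 22011+0+11·29·66=43065 → min 43065 | W₃..W₅: k=3: 0+153120+69·29·80=313200; k=4: 132066+0+69·66·80=496386 → min 313200 | W₄..W₆: k=4: 0+42240+29·66·8=57552; k=5: 153120+0+29·80·8=171680 → min 57552.
Length 4: W₁..W₄: k=1: 0+43065+12·11·66=51777; k=2: 9108+132066+12·69·66=195822; k=3: 25839+0+12·29·66=48807 → min 48807 | W₂..W₅: k=2: 0+313200+11·69·80=373920; k=3: 22011+153120+11·29·80=200651; k=4: 43065+0+11·66·80=101145 → min 101145 | W₃..W₆: k=3: 0+57552+69·29·8=73560; k=4: 132066+42240+69·66·8=210738; k=5: 313200+0+69·80·8=357360 → min 73560.
Length 5: W₁..W₅: k=1: 0+101145+12·11·80=111705; k=2: 9108+313200+12·69·80=388548; k=3: 25839+153120+12·29·80=206799; k=4: 48807+0+12·66·80=112167 → min 111705 | W₂..W₆: k=2: 0+73560+11·69·8=79632; k=3: 22011+57552+11·29·8=82115; k=4: 43065+42240+11·66·8=91113; k=5: 101145+0+11·80·8=108185 → min 79632.
Length 6: W₁..W₆: k=1: 0+79632+12·11·8=80688; k=2: 9108+73560+12·69·8=89292; k=3: 25839+57552+12·29·8=86175; k=4: 48807+42240+12·66·8=97383; k=5: 111705+0+12·80·8=119385 → min 80688.
Optimal order: (W₁ (W₂ (W₃ (W₄ (W₅ W₆))))) with cost 80688.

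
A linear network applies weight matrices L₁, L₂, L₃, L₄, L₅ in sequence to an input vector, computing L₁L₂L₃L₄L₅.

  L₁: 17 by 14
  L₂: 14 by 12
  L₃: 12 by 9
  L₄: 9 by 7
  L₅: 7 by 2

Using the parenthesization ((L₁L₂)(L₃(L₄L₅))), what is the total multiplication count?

3606

(L₁L₂): 17×14 by 14×12 → 17×12, cost 17·14·12 = 2856
(L₄L₅): 9×7 by 7×2 → 9×2, cost 9·7·2 = 126
(L₃(L₄L₅)): 12×9 by 9×2 → 12×2, cost 12·9·2 = 216; cumulative 342
((L₁L₂)(L₃(L₄L₅))): 17×12 by 12×2 → 17×2, cost 17·12·2 = 408; cumulative 3606
Total: 3606 scalar multiplications.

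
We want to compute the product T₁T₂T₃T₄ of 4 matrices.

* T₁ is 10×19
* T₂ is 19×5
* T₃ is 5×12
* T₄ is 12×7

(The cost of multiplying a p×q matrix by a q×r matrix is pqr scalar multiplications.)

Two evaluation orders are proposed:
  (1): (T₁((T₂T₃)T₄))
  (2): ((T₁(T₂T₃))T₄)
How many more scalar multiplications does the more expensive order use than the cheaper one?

194

Order (1) = (T₁((T₂T₃)T₄)): (T₂T₃): 19×5 by 5×12 → 19×12, cost 19·5·12 = 1140; ((T₂T₃)T₄): 19×12 by 12×7 → 19×7, cost 19·12·7 = 1596; cumulative 2736; (T₁((T₂T₃)T₄)): 10×19 by 19×7 → 10×7, cost 10·19·7 = 1330; cumulative 4066. Total 4066.
Order (2) = ((T₁(T₂T₃))T₄): (T₂T₃): 19×5 by 5×12 → 19×12, cost 19·5·12 = 1140; (T₁(T₂T₃)): 10×19 by 19×12 → 10×12, cost 10·19·12 = 2280; cumulative 3420; ((T₁(T₂T₃))T₄): 10×12 by 12×7 → 10×7, cost 10·12·7 = 840; cumulative 4260. Total 4260.
Difference: |4066 − 4260| = 194.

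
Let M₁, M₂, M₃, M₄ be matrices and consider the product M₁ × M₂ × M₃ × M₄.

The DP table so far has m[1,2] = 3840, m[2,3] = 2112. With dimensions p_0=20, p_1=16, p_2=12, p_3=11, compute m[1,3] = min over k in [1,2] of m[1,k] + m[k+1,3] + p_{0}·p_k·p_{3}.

m[1,3] = min over k∈[1,2] of m[1,k]+m[k+1,3]+p_{0}·p_k·p_{3}.
k=1: 0 + 2112 + 20·16·11 = 5632; k=2: 3840 + 0 + 20·12·11 = 6480.
Minimum: 5632 at k=1.

5632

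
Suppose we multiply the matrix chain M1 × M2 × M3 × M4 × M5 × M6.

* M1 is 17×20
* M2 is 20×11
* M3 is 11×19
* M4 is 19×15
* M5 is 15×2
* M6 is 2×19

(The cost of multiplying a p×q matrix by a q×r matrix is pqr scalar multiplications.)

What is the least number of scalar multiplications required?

Adjacent pairs: M1M2 = 17·20·11 = 3740; M2M3 = 20·11·19 = 4180; M3M4 = 11·19·15 = 3135; M4M5 = 19·15·2 = 570; M5M6 = 15·2·19 = 570.
Length 3: M1..M3: k=1: 0+4180+17·20·19=10640; k=2: 3740+0+17·11·19=7293 → min 7293 | M2..M4: k=2: 0+3135+20·11·15=6435; k=3: 4180+0+20·19·15=9880 → min 6435 | M3..M5: k=3: 0+570+11·19·2=988; k=4: 3135+0+11·15·2=3465 → min 988 | M4..M6: k=4: 0+570+19·15·19=5985; k=5: 570+0+19·2·19=1292 → min 1292.
Length 4: M1..M4: k=1: 0+6435+17·20·15=11535; k=2: 3740+3135+17·11·15=9680; k=3: 7293+0+17·19·15=12138 → min 9680 | M2..M5: k=2: 0+988+20·11·2=1428; k=3: 4180+570+20·19·2=5510; k=4: 6435+0+20·15·2=7035 → min 1428 | M3..M6: k=3: 0+1292+11·19·19=5263; k=4: 3135+570+11·15·19=6840; k=5: 988+0+11·2·19=1406 → min 1406.
Length 5: M1..M5: k=1: 0+1428+17·20·2=2108; k=2: 3740+988+17·11·2=5102; k=3: 7293+570+17·19·2=8509; k=4: 9680+0+17·15·2=10190 → min 2108 | M2..M6: k=2: 0+1406+20·11·19=5586; k=3: 4180+1292+20·19·19=12692; k=4: 6435+570+20·15·19=12705; k=5: 1428+0+20·2·19=2188 → min 2188.
Length 6: M1..M6: k=1: 0+2188+17·20·19=8648; k=2: 3740+1406+17·11·19=8699; k=3: 7293+1292+17·19·19=14722; k=4: 9680+570+17·15·19=15095; k=5: 2108+0+17·2·19=2754 → min 2754.
Optimal order: ((M1 × (M2 × (M3 × (M4 × M5)))) × M6) with cost 2754.

2754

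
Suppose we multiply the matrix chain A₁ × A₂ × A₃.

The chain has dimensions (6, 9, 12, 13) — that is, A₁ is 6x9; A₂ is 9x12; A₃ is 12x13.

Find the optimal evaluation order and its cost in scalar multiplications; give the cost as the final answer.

1584

(A₁ × (A₂ × A₃)): cost 2106.
((A₁ × A₂) × A₃): cost 1584.
Optimal: ((A₁ × A₂) × A₃) with cost 1584.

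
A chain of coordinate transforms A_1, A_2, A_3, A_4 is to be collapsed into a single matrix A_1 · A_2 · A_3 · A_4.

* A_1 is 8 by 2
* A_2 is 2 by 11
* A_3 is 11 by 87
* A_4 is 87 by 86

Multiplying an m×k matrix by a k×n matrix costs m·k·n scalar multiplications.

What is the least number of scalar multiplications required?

18254

Adjacent pairs: A_1A_2 = 8·2·11 = 176; A_2A_3 = 2·11·87 = 1914; A_3A_4 = 11·87·86 = 82302.
Length 3: A_1..A_3: k=1: 0+1914+8·2·87=3306; k=2: 176+0+8·11·87=7832 → min 3306 | A_2..A_4: k=2: 0+82302+2·11·86=84194; k=3: 1914+0+2·87·86=16878 → min 16878.
Length 4: A_1..A_4: k=1: 0+16878+8·2·86=18254; k=2: 176+82302+8·11·86=90046; k=3: 3306+0+8·87·86=63162 → min 18254.
Optimal order: (A_1 · ((A_2 · A_3) · A_4)) with cost 18254.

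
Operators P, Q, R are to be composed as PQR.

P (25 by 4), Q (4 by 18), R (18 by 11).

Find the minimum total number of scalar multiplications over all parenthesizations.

1892

Order (P(QR)): (QR): 4×18 by 18×11 → 4×11, cost 4·18·11 = 792; (P(QR)): 25×4 by 4×11 → 25×11, cost 25·4·11 = 1100; cumulative 1892. Total 1892.
Order ((PQ)R): (PQ): 25×4 by 4×18 → 25×18, cost 25·4·18 = 1800; ((PQ)R): 25×18 by 18×11 → 25×11, cost 25·18·11 = 4950; cumulative 6750. Total 6750.
Minimum: 1892.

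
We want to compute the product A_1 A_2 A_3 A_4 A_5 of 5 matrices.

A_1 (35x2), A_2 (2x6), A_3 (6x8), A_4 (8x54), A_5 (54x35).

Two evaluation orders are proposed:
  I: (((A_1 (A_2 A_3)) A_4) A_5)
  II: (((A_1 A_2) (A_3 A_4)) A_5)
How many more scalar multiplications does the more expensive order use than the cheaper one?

1424

Order I = (((A_1 (A_2 A_3)) A_4) A_5): (A_2 A_3): 2×6 by 6×8 → 2×8, cost 2·6·8 = 96; (A_1 (A_2 A_3)): 35×2 by 2×8 → 35×8, cost 35·2·8 = 560; cumulative 656; ((A_1 (A_2 A_3)) A_4): 35×8 by 8×54 → 35×54, cost 35·8·54 = 15120; cumulative 15776; (((A_1 (A_2 A_3)) A_4) A_5): 35×54 by 54×35 → 35×35, cost 35·54·35 = 66150; cumulative 81926. Total 81926.
Order II = (((A_1 A_2) (A_3 A_4)) A_5): (A_1 A_2): 35×2 by 2×6 → 35×6, cost 35·2·6 = 420; (A_3 A_4): 6×8 by 8×54 → 6×54, cost 6·8·54 = 2592; ((A_1 A_2) (A_3 A_4)): 35×6 by 6×54 → 35×54, cost 35·6·54 = 11340; cumulative 14352; (((A_1 A_2) (A_3 A_4)) A_5): 35×54 by 54×35 → 35×35, cost 35·54·35 = 66150; cumulative 80502. Total 80502.
Difference: |81926 − 80502| = 1424.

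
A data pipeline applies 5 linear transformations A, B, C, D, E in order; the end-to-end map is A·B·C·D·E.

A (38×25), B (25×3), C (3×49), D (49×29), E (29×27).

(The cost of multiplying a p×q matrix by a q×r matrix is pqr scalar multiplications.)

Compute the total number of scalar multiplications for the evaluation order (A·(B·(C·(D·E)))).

70011

(D·E): 49×29 by 29×27 → 49×27, cost 49·29·27 = 38367
(C·(D·E)): 3×49 by 49×27 → 3×27, cost 3·49·27 = 3969; cumulative 42336
(B·(C·(D·E))): 25×3 by 3×27 → 25×27, cost 25·3·27 = 2025; cumulative 44361
(A·(B·(C·(D·E)))): 38×25 by 25×27 → 38×27, cost 38·25·27 = 25650; cumulative 70011
Total: 70011 scalar multiplications.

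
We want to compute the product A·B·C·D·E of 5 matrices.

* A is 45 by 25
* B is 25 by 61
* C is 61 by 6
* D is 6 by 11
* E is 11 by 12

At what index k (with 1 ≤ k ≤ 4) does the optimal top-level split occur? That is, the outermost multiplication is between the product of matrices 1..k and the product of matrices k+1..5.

Adjacent pairs: AB = 45·25·61 = 68625; BC = 25·61·6 = 9150; CD = 61·6·11 = 4026; DE = 6·11·12 = 792.
Length 3: A..C: k=1: 0+9150+45·25·6=15900; k=2: 68625+0+45·61·6=85095 → min 15900 | B..D: k=2: 0+4026+25·61·11=20801; k=3: 9150+0+25·6·11=10800 → min 10800 | C..E: k=3: 0+792+61·6·12=5184; k=4: 4026+0+61·11·12=12078 → min 5184.
Length 4: A..D: k=1: 0+10800+45·25·11=23175; k=2: 68625+4026+45·61·11=102846; k=3: 15900+0+45·6·11=18870 → min 18870 | B..E: k=2: 0+5184+25·61·12=23484; k=3: 9150+792+25·6·12=11742; k=4: 10800+0+25·11·12=14100 → min 11742.
Top-level splits: k=1: (A..A)·(B..E) → 0+11742+45·25·12 = 25242; k=2: (A..B)·(C..E) → 68625+5184+45·61·12 = 106749; k=3: (A..C)·(D..E) → 15900+792+45·6·12 = 19932; k=4: (A..D)·(E..E) → 18870+0+45·11·12 = 24810.
Best split is after C, i.e. k = 3.

3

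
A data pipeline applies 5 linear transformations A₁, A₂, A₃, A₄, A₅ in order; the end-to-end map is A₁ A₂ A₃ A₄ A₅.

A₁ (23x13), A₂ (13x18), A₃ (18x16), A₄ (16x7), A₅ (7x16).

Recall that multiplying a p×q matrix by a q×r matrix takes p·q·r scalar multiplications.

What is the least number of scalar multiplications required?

8323

Adjacent pairs: A₁A₂ = 23·13·18 = 5382; A₂A₃ = 13·18·16 = 3744; A₃A₄ = 18·16·7 = 2016; A₄A₅ = 16·7·16 = 1792.
Length 3: A₁..A₃: k=1: 0+3744+23·13·16=8528; k=2: 5382+0+23·18·16=12006 → min 8528 | A₂..A₄: k=2: 0+2016+13·18·7=3654; k=3: 3744+0+13·16·7=5200 → min 3654 | A₃..A₅: k=3: 0+1792+18·16·16=6400; k=4: 2016+0+18·7·16=4032 → min 4032.
Length 4: A₁..A₄: k=1: 0+3654+23·13·7=5747; k=2: 5382+2016+23·18·7=10296; k=3: 8528+0+23·16·7=11104 → min 5747 | A₂..A₅: k=2: 0+4032+13·18·16=7776; k=3: 3744+1792+13·16·16=8864; k=4: 3654+0+13·7·16=5110 → min 5110.
Length 5: A₁..A₅: k=1: 0+5110+23·13·16=9894; k=2: 5382+4032+23·18·16=16038; k=3: 8528+1792+23·16·16=16208; k=4: 5747+0+23·7·16=8323 → min 8323.
Optimal order: ((A₁ (A₂ (A₃ A₄))) A₅) with cost 8323.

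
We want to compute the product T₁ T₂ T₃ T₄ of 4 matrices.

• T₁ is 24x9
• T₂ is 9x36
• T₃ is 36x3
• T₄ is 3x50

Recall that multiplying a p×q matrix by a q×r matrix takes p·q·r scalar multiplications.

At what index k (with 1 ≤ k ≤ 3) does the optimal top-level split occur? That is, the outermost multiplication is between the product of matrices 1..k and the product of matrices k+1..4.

3

Adjacent pairs: T₁T₂ = 24·9·36 = 7776; T₂T₃ = 9·36·3 = 972; T₃T₄ = 36·3·50 = 5400.
Length 3: T₁..T₃: k=1: 0+972+24·9·3=1620; k=2: 7776+0+24·36·3=10368 → min 1620 | T₂..T₄: k=2: 0+5400+9·36·50=21600; k=3: 972+0+9·3·50=2322 → min 2322.
Top-level splits: k=1: (T₁..T₁)·(T₂..T₄) → 0+2322+24·9·50 = 13122; k=2: (T₁..T₂)·(T₃..T₄) → 7776+5400+24·36·50 = 56376; k=3: (T₁..T₃)·(T₄..T₄) → 1620+0+24·3·50 = 5220.
Best split is after T₃, i.e. k = 3.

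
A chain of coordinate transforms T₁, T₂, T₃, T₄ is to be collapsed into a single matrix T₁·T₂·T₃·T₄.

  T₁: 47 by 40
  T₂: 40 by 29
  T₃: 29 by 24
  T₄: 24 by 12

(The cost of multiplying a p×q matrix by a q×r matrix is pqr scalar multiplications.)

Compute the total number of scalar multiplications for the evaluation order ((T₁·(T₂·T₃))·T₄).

(T₂·T₃): 40×29 by 29×24 → 40×24, cost 40·29·24 = 27840
(T₁·(T₂·T₃)): 47×40 by 40×24 → 47×24, cost 47·40·24 = 45120; cumulative 72960
((T₁·(T₂·T₃))·T₄): 47×24 by 24×12 → 47×12, cost 47·24·12 = 13536; cumulative 86496
Total: 86496 scalar multiplications.

86496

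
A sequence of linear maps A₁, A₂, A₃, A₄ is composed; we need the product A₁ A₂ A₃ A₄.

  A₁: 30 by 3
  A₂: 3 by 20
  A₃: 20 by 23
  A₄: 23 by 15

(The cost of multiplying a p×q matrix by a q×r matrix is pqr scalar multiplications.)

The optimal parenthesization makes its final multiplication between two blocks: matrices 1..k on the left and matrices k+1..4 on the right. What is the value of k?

Adjacent pairs: A₁A₂ = 30·3·20 = 1800; A₂A₃ = 3·20·23 = 1380; A₃A₄ = 20·23·15 = 6900.
Length 3: A₁..A₃: k=1: 0+1380+30·3·23=3450; k=2: 1800+0+30·20·23=15600 → min 3450 | A₂..A₄: k=2: 0+6900+3·20·15=7800; k=3: 1380+0+3·23·15=2415 → min 2415.
Top-level splits: k=1: (A₁..A₁)·(A₂..A₄) → 0+2415+30·3·15 = 3765; k=2: (A₁..A₂)·(A₃..A₄) → 1800+6900+30·20·15 = 17700; k=3: (A₁..A₃)·(A₄..A₄) → 3450+0+30·23·15 = 13800.
Best split is after A₁, i.e. k = 1.

1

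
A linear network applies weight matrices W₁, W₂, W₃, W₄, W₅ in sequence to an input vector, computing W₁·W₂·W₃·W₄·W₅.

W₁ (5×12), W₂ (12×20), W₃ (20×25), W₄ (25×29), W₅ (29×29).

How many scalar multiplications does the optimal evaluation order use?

Adjacent pairs: W₁W₂ = 5·12·20 = 1200; W₂W₃ = 12·20·25 = 6000; W₃W₄ = 20·25·29 = 14500; W₄W₅ = 25·29·29 = 21025.
Length 3: W₁..W₃: k=1: 0+6000+5·12·25=7500; k=2: 1200+0+5·20·25=3700 → min 3700 | W₂..W₄: k=2: 0+14500+12·20·29=21460; k=3: 6000+0+12·25·29=14700 → min 14700 | W₃..W₅: k=3: 0+21025+20·25·29=35525; k=4: 14500+0+20·29·29=31320 → min 31320.
Length 4: W₁..W₄: k=1: 0+14700+5·12·29=16440; k=2: 1200+14500+5·20·29=18600; k=3: 3700+0+5·25·29=7325 → min 7325 | W₂..W₅: k=2: 0+31320+12·20·29=38280; k=3: 6000+21025+12·25·29=35725; k=4: 14700+0+12·29·29=24792 → min 24792.
Length 5: W₁..W₅: k=1: 0+24792+5·12·29=26532; k=2: 1200+31320+5·20·29=35420; k=3: 3700+21025+5·25·29=28350; k=4: 7325+0+5·29·29=11530 → min 11530.
Optimal order: ((((W₁·W₂)·W₃)·W₄)·W₅) with cost 11530.

11530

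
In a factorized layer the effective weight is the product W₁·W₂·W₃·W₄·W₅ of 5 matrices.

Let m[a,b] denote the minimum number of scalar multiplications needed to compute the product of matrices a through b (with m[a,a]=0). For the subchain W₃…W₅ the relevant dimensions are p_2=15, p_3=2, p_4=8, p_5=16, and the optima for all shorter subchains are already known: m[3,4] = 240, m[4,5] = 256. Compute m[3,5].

736

m[3,5] = min over k∈[3,4] of m[3,k]+m[k+1,5]+p_{2}·p_k·p_{5}.
k=3: 0 + 256 + 15·2·16 = 736; k=4: 240 + 0 + 15·8·16 = 2160.
Minimum: 736 at k=3.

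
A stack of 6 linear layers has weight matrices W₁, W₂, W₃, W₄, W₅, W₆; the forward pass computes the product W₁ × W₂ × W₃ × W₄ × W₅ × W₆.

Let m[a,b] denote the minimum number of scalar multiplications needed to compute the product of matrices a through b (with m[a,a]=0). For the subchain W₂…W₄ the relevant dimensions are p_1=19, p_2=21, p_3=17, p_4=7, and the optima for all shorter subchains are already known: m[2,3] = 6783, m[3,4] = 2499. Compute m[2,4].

5292

m[2,4] = min over k∈[2,3] of m[2,k]+m[k+1,4]+p_{1}·p_k·p_{4}.
k=2: 0 + 2499 + 19·21·7 = 5292; k=3: 6783 + 0 + 19·17·7 = 9044.
Minimum: 5292 at k=2.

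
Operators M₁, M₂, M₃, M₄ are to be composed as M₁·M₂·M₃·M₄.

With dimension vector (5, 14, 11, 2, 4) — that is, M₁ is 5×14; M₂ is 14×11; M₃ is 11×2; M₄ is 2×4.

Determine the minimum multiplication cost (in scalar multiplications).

488

Adjacent pairs: M₁M₂ = 5·14·11 = 770; M₂M₃ = 14·11·2 = 308; M₃M₄ = 11·2·4 = 88.
Length 3: M₁..M₃: k=1: 0+308+5·14·2=448; k=2: 770+0+5·11·2=880 → min 448 | M₂..M₄: k=2: 0+88+14·11·4=704; k=3: 308+0+14·2·4=420 → min 420.
Length 4: M₁..M₄: k=1: 0+420+5·14·4=700; k=2: 770+88+5·11·4=1078; k=3: 448+0+5·2·4=488 → min 488.
Optimal order: ((M₁·(M₂·M₃))·M₄) with cost 488.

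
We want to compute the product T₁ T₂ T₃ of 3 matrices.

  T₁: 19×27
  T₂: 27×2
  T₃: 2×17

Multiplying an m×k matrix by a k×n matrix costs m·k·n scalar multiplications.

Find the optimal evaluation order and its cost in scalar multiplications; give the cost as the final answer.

(T₁ (T₂ T₃)): cost 9639.
((T₁ T₂) T₃): cost 1672.
Optimal: ((T₁ T₂) T₃) with cost 1672.

1672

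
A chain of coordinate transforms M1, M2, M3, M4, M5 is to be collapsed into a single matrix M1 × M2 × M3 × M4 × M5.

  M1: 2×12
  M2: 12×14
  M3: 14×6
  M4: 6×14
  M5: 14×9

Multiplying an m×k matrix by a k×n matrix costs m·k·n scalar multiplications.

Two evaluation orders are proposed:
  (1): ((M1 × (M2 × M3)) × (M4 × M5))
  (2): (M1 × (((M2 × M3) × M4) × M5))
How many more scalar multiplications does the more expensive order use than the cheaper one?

Order (1) = ((M1 × (M2 × M3)) × (M4 × M5)): (M2 × M3): 12×14 by 14×6 → 12×6, cost 12·14·6 = 1008; (M1 × (M2 × M3)): 2×12 by 12×6 → 2×6, cost 2·12·6 = 144; cumulative 1152; (M4 × M5): 6×14 by 14×9 → 6×9, cost 6·14·9 = 756; ((M1 × (M2 × M3)) × (M4 × M5)): 2×6 by 6×9 → 2×9, cost 2·6·9 = 108; cumulative 2016. Total 2016.
Order (2) = (M1 × (((M2 × M3) × M4) × M5)): (M2 × M3): 12×14 by 14×6 → 12×6, cost 12·14·6 = 1008; ((M2 × M3) × M4): 12×6 by 6×14 → 12×14, cost 12·6·14 = 1008; cumulative 2016; (((M2 × M3) × M4) × M5): 12×14 by 14×9 → 12×9, cost 12·14·9 = 1512; cumulative 3528; (M1 × (((M2 × M3) × M4) × M5)): 2×12 by 12×9 → 2×9, cost 2·12·9 = 216; cumulative 3744. Total 3744.
Difference: |2016 − 3744| = 1728.

1728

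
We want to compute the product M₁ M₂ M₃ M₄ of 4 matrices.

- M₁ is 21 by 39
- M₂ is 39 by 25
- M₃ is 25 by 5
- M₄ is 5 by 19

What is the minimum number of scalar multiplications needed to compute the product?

10965

Adjacent pairs: M₁M₂ = 21·39·25 = 20475; M₂M₃ = 39·25·5 = 4875; M₃M₄ = 25·5·19 = 2375.
Length 3: M₁..M₃: k=1: 0+4875+21·39·5=8970; k=2: 20475+0+21·25·5=23100 → min 8970 | M₂..M₄: k=2: 0+2375+39·25·19=20900; k=3: 4875+0+39·5·19=8580 → min 8580.
Length 4: M₁..M₄: k=1: 0+8580+21·39·19=24141; k=2: 20475+2375+21·25·19=32825; k=3: 8970+0+21·5·19=10965 → min 10965.
Optimal order: ((M₁ (M₂ M₃)) M₄) with cost 10965.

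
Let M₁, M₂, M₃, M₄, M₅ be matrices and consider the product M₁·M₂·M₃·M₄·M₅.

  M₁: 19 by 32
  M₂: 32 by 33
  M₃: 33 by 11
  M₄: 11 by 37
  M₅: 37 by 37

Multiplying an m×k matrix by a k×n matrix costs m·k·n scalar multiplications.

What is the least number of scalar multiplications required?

41096

Adjacent pairs: M₁M₂ = 19·32·33 = 20064; M₂M₃ = 32·33·11 = 11616; M₃M₄ = 33·11·37 = 13431; M₄M₅ = 11·37·37 = 15059.
Length 3: M₁..M₃: k=1: 0+11616+19·32·11=18304; k=2: 20064+0+19·33·11=26961 → min 18304 | M₂..M₄: k=2: 0+13431+32·33·37=52503; k=3: 11616+0+32·11·37=24640 → min 24640 | M₃..M₅: k=3: 0+15059+33·11·37=28490; k=4: 13431+0+33·37·37=58608 → min 28490.
Length 4: M₁..M₄: k=1: 0+24640+19·32·37=47136; k=2: 20064+13431+19·33·37=56694; k=3: 18304+0+19·11·37=26037 → min 26037 | M₂..M₅: k=2: 0+28490+32·33·37=67562; k=3: 11616+15059+32·11·37=39699; k=4: 24640+0+32·37·37=68448 → min 39699.
Length 5: M₁..M₅: k=1: 0+39699+19·32·37=62195; k=2: 20064+28490+19·33·37=71753; k=3: 18304+15059+19·11·37=41096; k=4: 26037+0+19·37·37=52048 → min 41096.
Optimal order: ((M₁·(M₂·M₃))·(M₄·M₅)) with cost 41096.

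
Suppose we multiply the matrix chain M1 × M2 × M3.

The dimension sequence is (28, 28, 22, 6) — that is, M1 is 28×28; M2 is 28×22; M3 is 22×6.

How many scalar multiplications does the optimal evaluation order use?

Order (M1 × (M2 × M3)): (M2 × M3): 28×22 by 22×6 → 28×6, cost 28·22·6 = 3696; (M1 × (M2 × M3)): 28×28 by 28×6 → 28×6, cost 28·28·6 = 4704; cumulative 8400. Total 8400.
Order ((M1 × M2) × M3): (M1 × M2): 28×28 by 28×22 → 28×22, cost 28·28·22 = 17248; ((M1 × M2) × M3): 28×22 by 22×6 → 28×6, cost 28·22·6 = 3696; cumulative 20944. Total 20944.
Minimum: 8400.

8400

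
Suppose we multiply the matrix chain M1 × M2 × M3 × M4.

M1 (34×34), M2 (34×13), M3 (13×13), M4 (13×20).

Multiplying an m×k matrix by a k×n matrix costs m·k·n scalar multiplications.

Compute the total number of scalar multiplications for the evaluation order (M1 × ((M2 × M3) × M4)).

37706

(M2 × M3): 34×13 by 13×13 → 34×13, cost 34·13·13 = 5746
((M2 × M3) × M4): 34×13 by 13×20 → 34×20, cost 34·13·20 = 8840; cumulative 14586
(M1 × ((M2 × M3) × M4)): 34×34 by 34×20 → 34×20, cost 34·34·20 = 23120; cumulative 37706
Total: 37706 scalar multiplications.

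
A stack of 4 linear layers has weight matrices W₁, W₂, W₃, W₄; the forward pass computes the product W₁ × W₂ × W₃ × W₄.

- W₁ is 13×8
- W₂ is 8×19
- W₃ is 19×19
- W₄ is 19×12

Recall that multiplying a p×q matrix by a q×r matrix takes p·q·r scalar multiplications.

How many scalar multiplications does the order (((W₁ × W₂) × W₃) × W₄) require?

(W₁ × W₂): 13×8 by 8×19 → 13×19, cost 13·8·19 = 1976
((W₁ × W₂) × W₃): 13×19 by 19×19 → 13×19, cost 13·19·19 = 4693; cumulative 6669
(((W₁ × W₂) × W₃) × W₄): 13×19 by 19×12 → 13×12, cost 13·19·12 = 2964; cumulative 9633
Total: 9633 scalar multiplications.

9633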